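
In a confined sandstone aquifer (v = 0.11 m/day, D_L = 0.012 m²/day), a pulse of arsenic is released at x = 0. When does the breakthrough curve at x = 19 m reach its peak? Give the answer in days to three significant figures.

172 days

For the 1D instantaneous-source solution, setting ∂C/∂t = 0 at fixed x gives v²t² + 2Dt − x² = 0, so t = (√(D² + v²x²) − D)/v².
√(D² + v²x²) = √(0.012² + 0.11² × 19²) = 2.090; v² = 0.0121.
t = (2.090 − 0.012)/0.0121 = 172 days (vs. the pure-advection estimate x/v = 173 d).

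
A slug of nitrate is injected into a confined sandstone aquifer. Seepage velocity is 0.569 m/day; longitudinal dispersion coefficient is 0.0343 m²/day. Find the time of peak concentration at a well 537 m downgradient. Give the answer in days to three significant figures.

944 days

For the 1D instantaneous-source solution, setting ∂C/∂t = 0 at fixed x gives v²t² + 2Dt − x² = 0, so t = (√(D² + v²x²) − D)/v².
√(D² + v²x²) = √(0.0343² + 0.569² × 537²) = 305.6; v² = 0.323761.
t = (305.6 − 0.0343)/0.323761 = 944 days (vs. the pure-advection estimate x/v = 944 d).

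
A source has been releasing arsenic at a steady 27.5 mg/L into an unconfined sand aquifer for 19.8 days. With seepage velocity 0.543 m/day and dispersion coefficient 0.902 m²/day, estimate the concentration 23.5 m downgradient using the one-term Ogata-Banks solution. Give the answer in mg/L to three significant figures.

0.453 mg/L

For a continuous step input, C/C₀ ≈ ½·erfc((x−vt)/(2√(Dt))).
vt = 0.543 × 19.8 = 10.7514 m and 2√(Dt) = 2√(0.902 × 19.8) = 8.452 m.
Argument (x−vt)/(2√(Dt)) = (23.5 − 10.7514)/8.452 = 1.508; ½·erfc(1.508) = 0.01648.
C = 27.5 × 0.01648 = 0.453 mg/L.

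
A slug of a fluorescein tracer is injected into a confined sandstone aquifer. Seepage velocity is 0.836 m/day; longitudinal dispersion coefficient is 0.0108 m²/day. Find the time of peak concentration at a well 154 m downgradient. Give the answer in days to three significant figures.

For the 1D instantaneous-source solution, setting ∂C/∂t = 0 at fixed x gives v²t² + 2Dt − x² = 0, so t = (√(D² + v²x²) − D)/v².
√(D² + v²x²) = √(0.0108² + 0.836² × 154²) = 128.7; v² = 0.698896.
t = (128.7 − 0.0108)/0.698896 = 184 days (vs. the pure-advection estimate x/v = 184 d).

184 days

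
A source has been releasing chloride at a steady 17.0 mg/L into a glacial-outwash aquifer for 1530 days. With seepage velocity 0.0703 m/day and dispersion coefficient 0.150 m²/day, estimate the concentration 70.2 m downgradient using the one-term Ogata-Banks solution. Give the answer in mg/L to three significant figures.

For a continuous step input, C/C₀ ≈ ½·erfc((x−vt)/(2√(Dt))).
vt = 0.0703 × 1530 = 107.559 m and 2√(Dt) = 2√(0.150 × 1530) = 30.30 m.
Argument (x−vt)/(2√(Dt)) = (70.2 − 107.559)/30.30 = -1.233; ½·erfc(-1.233) = 0.9594.
C = 17.0 × 0.9594 = 16.3 mg/L.

16.3 mg/L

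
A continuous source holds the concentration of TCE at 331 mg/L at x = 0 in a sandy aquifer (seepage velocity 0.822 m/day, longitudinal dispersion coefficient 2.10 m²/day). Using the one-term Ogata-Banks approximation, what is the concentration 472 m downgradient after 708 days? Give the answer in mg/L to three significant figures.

For a continuous step input, C/C₀ ≈ ½·erfc((x−vt)/(2√(Dt))).
vt = 0.822 × 708 = 581.976 m and 2√(Dt) = 2√(2.10 × 708) = 77.12 m.
Argument (x−vt)/(2√(Dt)) = (472 − 581.976)/77.12 = -1.426; ½·erfc(-1.426) = 0.9781.
C = 331 × 0.9781 = 324 mg/L.

324 mg/L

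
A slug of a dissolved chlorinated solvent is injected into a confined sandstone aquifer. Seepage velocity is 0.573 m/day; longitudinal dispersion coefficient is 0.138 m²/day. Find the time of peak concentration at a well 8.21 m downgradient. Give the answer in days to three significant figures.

13.9 days

For the 1D instantaneous-source solution, setting ∂C/∂t = 0 at fixed x gives v²t² + 2Dt − x² = 0, so t = (√(D² + v²x²) − D)/v².
√(D² + v²x²) = √(0.138² + 0.573² × 8.21²) = 4.706; v² = 0.328329.
t = (4.706 − 0.138)/0.328329 = 13.9 days (vs. the pure-advection estimate x/v = 14.3 d).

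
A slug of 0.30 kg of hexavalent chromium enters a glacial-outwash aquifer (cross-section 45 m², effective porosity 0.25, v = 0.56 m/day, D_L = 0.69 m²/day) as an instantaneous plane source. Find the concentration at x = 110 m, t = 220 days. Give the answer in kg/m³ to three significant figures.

For an instantaneous plane source, C(x,t) = M/(n_e·A·√(4πDt)) · exp(−(x−vt)²/(4Dt)), with n_e·A the pore (flow) area.
Plume center vt = 0.56 × 220 = 123.2 m, so the well at 110 m is 13.2 m upgradient of the peak.
√(4πDt) = 43.68 m, giving peak height M/(n_e·A·√(4πDt)) = 0.30/(0.25 × 45 × 43.68) = 0.0006105 kg/m³.
(x−vt)²/(4Dt) = (-13.2)²/(4 × 0.69 × 220) = 0.2870; exp(−0.2870) = 0.7505.
C = 0.0006105 × 0.7505 = 0.000458 kg/m³.

0.000458 kg/m³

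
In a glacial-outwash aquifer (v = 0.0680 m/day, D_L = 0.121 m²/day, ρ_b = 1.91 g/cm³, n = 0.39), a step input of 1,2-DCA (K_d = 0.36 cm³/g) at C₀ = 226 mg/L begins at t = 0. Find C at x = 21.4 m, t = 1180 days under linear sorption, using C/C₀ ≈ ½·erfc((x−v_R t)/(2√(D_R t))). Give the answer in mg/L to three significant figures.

175 mg/L

Retardation factor R = 1 + ρ_b·K_d/n = 1 + 1.91 × 0.36/0.39 = 2.763.
Sorption retards both mechanisms: v_R = v/R = 0.02461 m/day, D_R = D/R = 0.04379 m²/day.
v_R·t = 0.02461 × 1180 = 29.0398 m; 2√(D_R t) = 14.38 m; argument = (21.4 − 29.0398)/14.38 = -0.5313.
C = C₀ × ½·erfc(-0.5313) = 226 × 0.7738 = 175 mg/L.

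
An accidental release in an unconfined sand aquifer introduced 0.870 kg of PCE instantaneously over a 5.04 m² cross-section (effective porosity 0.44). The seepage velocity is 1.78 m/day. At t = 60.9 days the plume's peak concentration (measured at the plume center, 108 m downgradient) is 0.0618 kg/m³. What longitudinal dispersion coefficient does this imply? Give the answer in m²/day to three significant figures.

At the plume center C_max = M/(n_e·A·√(4πDt)), so D = M²/(4πt·(n_e·A·C_max)²).
n_e·A·C_max = 0.44 × 5.04 × 0.0618 = 0.1370 kg/m.
D = 0.870²/(4π × 60.9 × 0.1370²) = 0.0527 m²/day.

0.0527 m²/day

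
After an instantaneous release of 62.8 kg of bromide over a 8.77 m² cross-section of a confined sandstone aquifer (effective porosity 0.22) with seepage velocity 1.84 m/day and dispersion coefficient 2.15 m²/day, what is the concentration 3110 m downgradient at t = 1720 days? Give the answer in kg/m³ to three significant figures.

0.123 kg/m³

For an instantaneous plane source, C(x,t) = M/(n_e·A·√(4πDt)) · exp(−(x−vt)²/(4Dt)), with n_e·A the pore (flow) area.
Plume center vt = 1.84 × 1720 = 3164.8 m, so the well at 3110 m is 54.8 m upgradient of the peak.
√(4πDt) = 215.6 m, giving peak height M/(n_e·A·√(4πDt)) = 62.8/(0.22 × 8.77 × 215.6) = 0.1510 kg/m³.
(x−vt)²/(4Dt) = (-54.8)²/(4 × 2.15 × 1720) = 0.2030; exp(−0.2030) = 0.8163.
C = 0.1510 × 0.8163 = 0.123 kg/m³.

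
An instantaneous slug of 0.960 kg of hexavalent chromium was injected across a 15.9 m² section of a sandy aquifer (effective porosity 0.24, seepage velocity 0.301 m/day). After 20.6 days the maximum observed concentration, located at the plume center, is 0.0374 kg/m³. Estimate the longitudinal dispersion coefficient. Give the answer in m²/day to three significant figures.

0.175 m²/day

At the plume center C_max = M/(n_e·A·√(4πDt)), so D = M²/(4πt·(n_e·A·C_max)²).
n_e·A·C_max = 0.24 × 15.9 × 0.0374 = 0.1427 kg/m.
D = 0.960²/(4π × 20.6 × 0.1427²) = 0.175 m²/day.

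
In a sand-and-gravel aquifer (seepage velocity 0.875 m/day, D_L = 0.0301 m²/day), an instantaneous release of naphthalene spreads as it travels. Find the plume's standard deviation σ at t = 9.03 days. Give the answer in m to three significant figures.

0.737 m

Dispersive spreading gives a Gaussian with σ² = 2Dt; advection only shifts the center.
σ = √(2 × 0.0301 × 9.03) = 0.737 m.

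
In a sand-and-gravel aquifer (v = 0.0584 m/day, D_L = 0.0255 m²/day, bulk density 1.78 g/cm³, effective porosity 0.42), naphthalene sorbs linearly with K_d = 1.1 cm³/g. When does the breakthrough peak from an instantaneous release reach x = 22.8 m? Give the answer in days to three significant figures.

2170 days

Retardation factor R = 1 + ρ_b·K_d/n = 1 + 1.78 × 1.1/0.42 = 5.662.
Sorption retards both mechanisms: v_R = v/R = 0.01031 m/day, D_R = D/R = 0.004504 m²/day.
Peak time from v_R²t² + 2D_R t − x² = 0: t = (√(D_R² + v_R²x²) − D_R)/v_R².
√(D_R² + v_R²x²) = √(0.004504² + 0.01031² × 22.8²) = 0.2351; v_R² = 0.0001063.
t = (0.2351 − 0.004504)/0.0001063 = 2170 days.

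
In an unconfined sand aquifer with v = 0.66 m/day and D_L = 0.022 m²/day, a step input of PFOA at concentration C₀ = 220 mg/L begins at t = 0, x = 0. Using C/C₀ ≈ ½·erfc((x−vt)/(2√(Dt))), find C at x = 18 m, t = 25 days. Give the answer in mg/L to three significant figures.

16.8 mg/L

For a continuous step input, C/C₀ ≈ ½·erfc((x−vt)/(2√(Dt))).
vt = 0.66 × 25 = 16.5 m and 2√(Dt) = 2√(0.022 × 25) = 1.483 m.
Argument (x−vt)/(2√(Dt)) = (18 − 16.5)/1.483 = 1.011; ½·erfc(1.011) = 0.07639.
C = 220 × 0.07639 = 16.8 mg/L.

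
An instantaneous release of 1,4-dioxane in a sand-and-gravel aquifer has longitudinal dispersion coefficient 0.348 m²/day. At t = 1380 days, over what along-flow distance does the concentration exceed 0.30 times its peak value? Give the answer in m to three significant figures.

96.2 m

The plume is Gaussian with σ = √(2Dt) = √(2 × 0.348 × 1380) = 30.99 m.
C/C_peak = exp(−Δx²/(2σ²)) = 0.30 ⇒ Δx = σ·√(−2 ln 0.30) = 30.99 × 1.552 = 48.10 m.
Width = 2Δx = 96.2 m.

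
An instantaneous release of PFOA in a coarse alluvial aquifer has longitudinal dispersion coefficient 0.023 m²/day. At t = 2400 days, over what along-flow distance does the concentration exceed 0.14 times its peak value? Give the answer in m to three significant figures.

41.7 m

The plume is Gaussian with σ = √(2Dt) = √(2 × 0.023 × 2400) = 10.51 m.
C/C_peak = exp(−Δx²/(2σ²)) = 0.14 ⇒ Δx = σ·√(−2 ln 0.14) = 10.51 × 1.983 = 20.84 m.
Width = 2Δx = 41.7 m.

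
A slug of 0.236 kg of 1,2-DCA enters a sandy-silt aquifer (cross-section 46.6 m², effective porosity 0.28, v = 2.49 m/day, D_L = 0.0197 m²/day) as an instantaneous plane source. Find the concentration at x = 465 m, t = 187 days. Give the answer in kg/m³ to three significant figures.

For an instantaneous plane source, C(x,t) = M/(n_e·A·√(4πDt)) · exp(−(x−vt)²/(4Dt)), with n_e·A the pore (flow) area.
Plume center vt = 2.49 × 187 = 465.63 m, so the well at 465 m is 0.63 m upgradient of the peak.
√(4πDt) = 6.804 m, giving peak height M/(n_e·A·√(4πDt)) = 0.236/(0.28 × 46.6 × 6.804) = 0.002658 kg/m³.
(x−vt)²/(4Dt) = (-0.63)²/(4 × 0.0197 × 187) = 0.02693; exp(−0.02693) = 0.9734.
C = 0.002658 × 0.9734 = 0.00259 kg/m³.

0.00259 kg/m³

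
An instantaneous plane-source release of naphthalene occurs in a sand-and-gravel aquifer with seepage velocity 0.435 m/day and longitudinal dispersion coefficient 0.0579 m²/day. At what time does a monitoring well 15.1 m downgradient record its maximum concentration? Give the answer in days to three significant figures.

For the 1D instantaneous-source solution, setting ∂C/∂t = 0 at fixed x gives v²t² + 2Dt − x² = 0, so t = (√(D² + v²x²) − D)/v².
√(D² + v²x²) = √(0.0579² + 0.435² × 15.1²) = 6.569; v² = 0.189225.
t = (6.569 − 0.0579)/0.189225 = 34.4 days (vs. the pure-advection estimate x/v = 34.7 d).

34.4 days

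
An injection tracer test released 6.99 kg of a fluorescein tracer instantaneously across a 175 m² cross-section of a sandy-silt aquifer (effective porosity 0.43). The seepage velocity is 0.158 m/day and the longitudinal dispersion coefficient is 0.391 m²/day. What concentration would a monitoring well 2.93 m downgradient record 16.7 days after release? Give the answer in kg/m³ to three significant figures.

0.0102 kg/m³

For an instantaneous plane source, C(x,t) = M/(n_e·A·√(4πDt)) · exp(−(x−vt)²/(4Dt)), with n_e·A the pore (flow) area.
Plume center vt = 0.158 × 16.7 = 2.6386 m, so the well at 2.93 m is 0.2914 m downgradient of the peak.
√(4πDt) = 9.058 m, giving peak height M/(n_e·A·√(4πDt)) = 6.99/(0.43 × 175 × 9.058) = 0.01026 kg/m³.
(x−vt)²/(4Dt) = (0.2914)²/(4 × 0.391 × 16.7) = 0.003251; exp(−0.003251) = 0.9968.
C = 0.01026 × 0.9968 = 0.0102 kg/m³.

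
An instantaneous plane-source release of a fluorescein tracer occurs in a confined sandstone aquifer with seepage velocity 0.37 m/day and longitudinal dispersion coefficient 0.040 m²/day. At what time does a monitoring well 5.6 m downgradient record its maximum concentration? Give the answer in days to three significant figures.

For the 1D instantaneous-source solution, setting ∂C/∂t = 0 at fixed x gives v²t² + 2Dt − x² = 0, so t = (√(D² + v²x²) − D)/v².
√(D² + v²x²) = √(0.040² + 0.37² × 5.6²) = 2.072; v² = 0.1369.
t = (2.072 − 0.040)/0.1369 = 14.8 days (vs. the pure-advection estimate x/v = 15.1 d).

14.8 days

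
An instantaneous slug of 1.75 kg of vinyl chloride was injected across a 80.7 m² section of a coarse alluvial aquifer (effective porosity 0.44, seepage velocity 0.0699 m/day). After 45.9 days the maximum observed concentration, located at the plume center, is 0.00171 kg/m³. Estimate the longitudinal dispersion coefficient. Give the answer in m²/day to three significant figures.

1.44 m²/day

At the plume center C_max = M/(n_e·A·√(4πDt)), so D = M²/(4πt·(n_e·A·C_max)²).
n_e·A·C_max = 0.44 × 80.7 × 0.00171 = 0.06072 kg/m.
D = 1.75²/(4π × 45.9 × 0.06072²) = 1.44 m²/day.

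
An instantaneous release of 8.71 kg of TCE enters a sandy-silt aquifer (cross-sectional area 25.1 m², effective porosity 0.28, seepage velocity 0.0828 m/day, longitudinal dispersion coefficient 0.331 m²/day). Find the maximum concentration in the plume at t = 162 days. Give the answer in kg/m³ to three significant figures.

0.0477 kg/m³

The peak of an instantaneous 1D plume sits at x = vt; there the Gaussian factor is 1 and C_max = M/(n_e·A·√(4πDt)), where n_e·A is the pore area the mass is dissolved in.
√(4πDt) = √(4π × 0.331 × 162) = 25.96 m, so C_max = 8.71/(0.28 × 25.1 × 25.96) = 0.0477 kg/m³.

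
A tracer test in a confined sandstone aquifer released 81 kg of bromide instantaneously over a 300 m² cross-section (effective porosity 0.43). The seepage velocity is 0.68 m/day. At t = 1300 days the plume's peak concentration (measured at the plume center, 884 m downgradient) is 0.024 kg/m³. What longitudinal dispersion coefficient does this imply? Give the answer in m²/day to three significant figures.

0.0419 m²/day

At the plume center C_max = M/(n_e·A·√(4πDt)), so D = M²/(4πt·(n_e·A·C_max)²).
n_e·A·C_max = 0.43 × 300 × 0.024 = 3.096 kg/m.
D = 81²/(4π × 1300 × 3.096²) = 0.0419 m²/day.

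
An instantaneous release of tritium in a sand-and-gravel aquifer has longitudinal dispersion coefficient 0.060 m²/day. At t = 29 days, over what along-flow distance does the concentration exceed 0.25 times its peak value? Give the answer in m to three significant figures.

The plume is Gaussian with σ = √(2Dt) = √(2 × 0.060 × 29) = 1.865 m.
C/C_peak = exp(−Δx²/(2σ²)) = 0.25 ⇒ Δx = σ·√(−2 ln 0.25) = 1.865 × 1.665 = 3.105 m.
Width = 2Δx = 6.21 m.

6.21 m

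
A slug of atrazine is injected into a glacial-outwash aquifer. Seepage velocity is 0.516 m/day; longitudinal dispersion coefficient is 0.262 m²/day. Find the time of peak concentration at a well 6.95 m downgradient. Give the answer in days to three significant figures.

For the 1D instantaneous-source solution, setting ∂C/∂t = 0 at fixed x gives v²t² + 2Dt − x² = 0, so t = (√(D² + v²x²) − D)/v².
√(D² + v²x²) = √(0.262² + 0.516² × 6.95²) = 3.596; v² = 0.266256.
t = (3.596 − 0.262)/0.266256 = 12.5 days (vs. the pure-advection estimate x/v = 13.5 d).

12.5 days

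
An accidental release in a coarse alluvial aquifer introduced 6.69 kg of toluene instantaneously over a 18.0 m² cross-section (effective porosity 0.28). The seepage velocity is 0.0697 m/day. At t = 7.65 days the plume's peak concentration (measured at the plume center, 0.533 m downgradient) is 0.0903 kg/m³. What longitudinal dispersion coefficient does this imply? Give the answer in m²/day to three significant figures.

2.25 m²/day

At the plume center C_max = M/(n_e·A·√(4πDt)), so D = M²/(4πt·(n_e·A·C_max)²).
n_e·A·C_max = 0.28 × 18.0 × 0.0903 = 0.4551 kg/m.
D = 6.69²/(4π × 7.65 × 0.4551²) = 2.25 m²/day.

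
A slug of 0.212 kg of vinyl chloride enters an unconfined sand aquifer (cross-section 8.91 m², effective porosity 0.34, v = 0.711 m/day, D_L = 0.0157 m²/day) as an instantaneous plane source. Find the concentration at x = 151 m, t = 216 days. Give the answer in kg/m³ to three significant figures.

For an instantaneous plane source, C(x,t) = M/(n_e·A·√(4πDt)) · exp(−(x−vt)²/(4Dt)), with n_e·A the pore (flow) area.
Plume center vt = 0.711 × 216 = 153.576 m, so the well at 151 m is 2.576 m upgradient of the peak.
√(4πDt) = 6.528 m, giving peak height M/(n_e·A·√(4πDt)) = 0.212/(0.34 × 8.91 × 6.528) = 0.01072 kg/m³.
(x−vt)²/(4Dt) = (-2.576)²/(4 × 0.0157 × 216) = 0.4892; exp(−0.4892) = 0.6131.
C = 0.01072 × 0.6131 = 0.00657 kg/m³.

0.00657 kg/m³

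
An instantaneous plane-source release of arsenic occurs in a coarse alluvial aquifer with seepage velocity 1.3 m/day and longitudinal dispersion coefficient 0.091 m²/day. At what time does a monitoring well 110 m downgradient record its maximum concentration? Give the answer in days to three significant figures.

For the 1D instantaneous-source solution, setting ∂C/∂t = 0 at fixed x gives v²t² + 2Dt − x² = 0, so t = (√(D² + v²x²) − D)/v².
√(D² + v²x²) = √(0.091² + 1.3² × 110²) = 143.0; v² = 1.69.
t = (143.0 − 0.091)/1.69 = 84.6 days (vs. the pure-advection estimate x/v = 84.6 d).

84.6 days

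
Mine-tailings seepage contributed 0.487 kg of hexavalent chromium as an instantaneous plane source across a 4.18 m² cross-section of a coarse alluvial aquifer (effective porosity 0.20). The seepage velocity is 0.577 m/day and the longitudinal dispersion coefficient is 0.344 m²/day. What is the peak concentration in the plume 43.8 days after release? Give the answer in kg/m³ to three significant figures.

0.0423 kg/m³

The peak of an instantaneous 1D plume sits at x = vt; there the Gaussian factor is 1 and C_max = M/(n_e·A·√(4πDt)), where n_e·A is the pore area the mass is dissolved in.
√(4πDt) = √(4π × 0.344 × 43.8) = 13.76 m, so C_max = 0.487/(0.20 × 4.18 × 13.76) = 0.0423 kg/m³.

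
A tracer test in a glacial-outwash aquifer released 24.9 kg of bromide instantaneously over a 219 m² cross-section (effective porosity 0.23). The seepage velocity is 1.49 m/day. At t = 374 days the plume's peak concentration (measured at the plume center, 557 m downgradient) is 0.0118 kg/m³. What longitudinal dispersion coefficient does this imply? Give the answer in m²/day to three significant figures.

0.373 m²/day

At the plume center C_max = M/(n_e·A·√(4πDt)), so D = M²/(4πt·(n_e·A·C_max)²).
n_e·A·C_max = 0.23 × 219 × 0.0118 = 0.5944 kg/m.
D = 24.9²/(4π × 374 × 0.5944²) = 0.373 m²/day.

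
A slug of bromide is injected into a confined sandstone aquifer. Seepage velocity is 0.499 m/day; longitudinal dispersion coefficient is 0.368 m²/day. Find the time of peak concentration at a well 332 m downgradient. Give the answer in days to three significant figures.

For the 1D instantaneous-source solution, setting ∂C/∂t = 0 at fixed x gives v²t² + 2Dt − x² = 0, so t = (√(D² + v²x²) − D)/v².
√(D² + v²x²) = √(0.368² + 0.499² × 332²) = 165.7; v² = 0.249001.
t = (165.7 − 0.368)/0.249001 = 664 days (vs. the pure-advection estimate x/v = 665 d).

664 days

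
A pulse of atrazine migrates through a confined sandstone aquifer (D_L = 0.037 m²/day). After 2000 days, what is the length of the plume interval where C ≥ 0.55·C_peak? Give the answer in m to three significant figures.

The plume is Gaussian with σ = √(2Dt) = √(2 × 0.037 × 2000) = 12.17 m.
C/C_peak = exp(−Δx²/(2σ²)) = 0.55 ⇒ Δx = σ·√(−2 ln 0.55) = 12.17 × 1.093 = 13.30 m.
Width = 2Δx = 26.6 m.

26.6 m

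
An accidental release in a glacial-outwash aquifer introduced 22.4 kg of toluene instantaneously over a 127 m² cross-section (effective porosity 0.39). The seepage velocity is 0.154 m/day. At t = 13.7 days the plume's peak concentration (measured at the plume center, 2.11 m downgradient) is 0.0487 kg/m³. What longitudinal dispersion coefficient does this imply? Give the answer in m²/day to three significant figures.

At the plume center C_max = M/(n_e·A·√(4πDt)), so D = M²/(4πt·(n_e·A·C_max)²).
n_e·A·C_max = 0.39 × 127 × 0.0487 = 2.412 kg/m.
D = 22.4²/(4π × 13.7 × 2.412²) = 0.501 m²/day.

0.501 m²/day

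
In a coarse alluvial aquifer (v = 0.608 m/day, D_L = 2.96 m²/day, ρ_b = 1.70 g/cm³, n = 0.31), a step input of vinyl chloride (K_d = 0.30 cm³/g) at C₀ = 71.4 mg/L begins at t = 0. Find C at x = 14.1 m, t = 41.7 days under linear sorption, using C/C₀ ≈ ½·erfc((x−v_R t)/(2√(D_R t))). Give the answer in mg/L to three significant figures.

22.9 mg/L

Retardation factor R = 1 + ρ_b·K_d/n = 1 + 1.70 × 0.30/0.31 = 2.645.
Sorption retards both mechanisms: v_R = v/R = 0.2299 m/day, D_R = D/R = 1.119 m²/day.
v_R·t = 0.2299 × 41.7 = 9.58683 m; 2√(D_R t) = 13.66 m; argument = (14.1 − 9.58683)/13.66 = 0.3304.
C = C₀ × ½·erfc(0.3304) = 71.4 × 0.3202 = 22.9 mg/L.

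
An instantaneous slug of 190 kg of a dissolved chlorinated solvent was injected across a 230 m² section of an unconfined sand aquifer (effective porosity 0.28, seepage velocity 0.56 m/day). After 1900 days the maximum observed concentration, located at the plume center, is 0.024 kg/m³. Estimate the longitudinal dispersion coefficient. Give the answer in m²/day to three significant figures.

At the plume center C_max = M/(n_e·A·√(4πDt)), so D = M²/(4πt·(n_e·A·C_max)²).
n_e·A·C_max = 0.28 × 230 × 0.024 = 1.546 kg/m.
D = 190²/(4π × 1900 × 1.546²) = 0.633 m²/day.

0.633 m²/day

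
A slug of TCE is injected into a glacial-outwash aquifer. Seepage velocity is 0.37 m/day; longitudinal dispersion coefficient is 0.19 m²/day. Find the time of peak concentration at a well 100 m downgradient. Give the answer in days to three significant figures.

For the 1D instantaneous-source solution, setting ∂C/∂t = 0 at fixed x gives v²t² + 2Dt − x² = 0, so t = (√(D² + v²x²) − D)/v².
√(D² + v²x²) = √(0.19² + 0.37² × 100²) = 37.00; v² = 0.1369.
t = (37.00 − 0.19)/0.1369 = 269 days (vs. the pure-advection estimate x/v = 270 d).

269 days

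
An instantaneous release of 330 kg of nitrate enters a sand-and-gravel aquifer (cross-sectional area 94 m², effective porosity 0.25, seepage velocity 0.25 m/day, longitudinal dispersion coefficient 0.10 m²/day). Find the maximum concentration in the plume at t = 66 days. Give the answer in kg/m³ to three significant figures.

The peak of an instantaneous 1D plume sits at x = vt; there the Gaussian factor is 1 and C_max = M/(n_e·A·√(4πDt)), where n_e·A is the pore area the mass is dissolved in.
√(4πDt) = √(4π × 0.10 × 66) = 9.107 m, so C_max = 330/(0.25 × 94 × 9.107) = 1.54 kg/m³.

1.54 kg/m³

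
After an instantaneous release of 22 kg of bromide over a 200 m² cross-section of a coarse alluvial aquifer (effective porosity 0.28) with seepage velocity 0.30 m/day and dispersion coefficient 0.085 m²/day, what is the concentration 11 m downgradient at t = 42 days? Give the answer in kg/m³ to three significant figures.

For an instantaneous plane source, C(x,t) = M/(n_e·A·√(4πDt)) · exp(−(x−vt)²/(4Dt)), with n_e·A the pore (flow) area.
Plume center vt = 0.30 × 42 = 12.6 m, so the well at 11 m is 1.6 m upgradient of the peak.
√(4πDt) = 6.698 m, giving peak height M/(n_e·A·√(4πDt)) = 22/(0.28 × 200 × 6.698) = 0.05865 kg/m³.
(x−vt)²/(4Dt) = (-1.6)²/(4 × 0.085 × 42) = 0.1793; exp(−0.1793) = 0.8359.
C = 0.05865 × 0.8359 = 0.0490 kg/m³.

0.0490 kg/m³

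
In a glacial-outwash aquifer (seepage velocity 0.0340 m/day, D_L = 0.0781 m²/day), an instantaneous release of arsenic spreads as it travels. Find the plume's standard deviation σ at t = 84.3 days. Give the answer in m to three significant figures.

Dispersive spreading gives a Gaussian with σ² = 2Dt; advection only shifts the center.
σ = √(2 × 0.0781 × 84.3) = 3.63 m.

3.63 m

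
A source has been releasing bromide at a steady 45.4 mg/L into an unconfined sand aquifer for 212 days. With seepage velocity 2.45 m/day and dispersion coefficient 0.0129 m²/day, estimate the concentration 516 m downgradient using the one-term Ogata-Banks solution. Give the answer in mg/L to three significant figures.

42.1 mg/L

For a continuous step input, C/C₀ ≈ ½·erfc((x−vt)/(2√(Dt))).
vt = 2.45 × 212 = 519.4 m and 2√(Dt) = 2√(0.0129 × 212) = 3.307 m.
Argument (x−vt)/(2√(Dt)) = (516 − 519.4)/3.307 = -1.028; ½·erfc(-1.028) = 0.9270.
C = 45.4 × 0.9270 = 42.1 mg/L.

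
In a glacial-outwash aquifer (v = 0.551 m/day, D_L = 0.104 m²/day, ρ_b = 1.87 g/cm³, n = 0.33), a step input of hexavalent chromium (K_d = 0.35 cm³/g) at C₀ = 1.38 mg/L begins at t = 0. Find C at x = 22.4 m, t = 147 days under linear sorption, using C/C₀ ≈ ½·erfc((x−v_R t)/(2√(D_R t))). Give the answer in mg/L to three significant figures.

1.28 mg/L

Retardation factor R = 1 + ρ_b·K_d/n = 1 + 1.87 × 0.35/0.33 = 2.983.
Sorption retards both mechanisms: v_R = v/R = 0.1847 m/day, D_R = D/R = 0.03486 m²/day.
v_R·t = 0.1847 × 147 = 27.1509 m; 2√(D_R t) = 4.527 m; argument = (22.4 − 27.1509)/4.527 = -1.049.
C = C₀ × ½·erfc(-1.049) = 1.38 × 0.9310 = 1.28 mg/L.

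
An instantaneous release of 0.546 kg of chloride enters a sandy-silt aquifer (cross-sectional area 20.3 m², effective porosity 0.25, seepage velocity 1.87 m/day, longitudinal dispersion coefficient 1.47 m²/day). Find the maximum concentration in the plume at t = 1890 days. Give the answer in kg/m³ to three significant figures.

0.000576 kg/m³

The peak of an instantaneous 1D plume sits at x = vt; there the Gaussian factor is 1 and C_max = M/(n_e·A·√(4πDt)), where n_e·A is the pore area the mass is dissolved in.
√(4πDt) = √(4π × 1.47 × 1890) = 186.9 m, so C_max = 0.546/(0.25 × 20.3 × 186.9) = 0.000576 kg/m³.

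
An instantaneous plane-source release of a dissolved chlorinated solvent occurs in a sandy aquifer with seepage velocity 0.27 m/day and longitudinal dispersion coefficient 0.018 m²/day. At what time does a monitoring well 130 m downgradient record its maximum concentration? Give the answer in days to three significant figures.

For the 1D instantaneous-source solution, setting ∂C/∂t = 0 at fixed x gives v²t² + 2Dt − x² = 0, so t = (√(D² + v²x²) − D)/v².
√(D² + v²x²) = √(0.018² + 0.27² × 130²) = 35.10; v² = 0.0729.
t = (35.10 − 0.018)/0.0729 = 481 days (vs. the pure-advection estimate x/v = 481 d).

481 days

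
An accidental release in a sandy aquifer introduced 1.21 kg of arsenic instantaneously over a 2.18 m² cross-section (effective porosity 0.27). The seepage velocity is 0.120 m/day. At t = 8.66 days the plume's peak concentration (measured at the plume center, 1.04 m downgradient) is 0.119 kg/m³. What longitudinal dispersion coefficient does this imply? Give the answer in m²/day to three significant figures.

2.74 m²/day

At the plume center C_max = M/(n_e·A·√(4πDt)), so D = M²/(4πt·(n_e·A·C_max)²).
n_e·A·C_max = 0.27 × 2.18 × 0.119 = 0.07004 kg/m.
D = 1.21²/(4π × 8.66 × 0.07004²) = 2.74 m²/day.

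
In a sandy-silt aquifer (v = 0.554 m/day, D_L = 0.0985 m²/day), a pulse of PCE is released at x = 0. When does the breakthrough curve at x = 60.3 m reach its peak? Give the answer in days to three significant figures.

109 days

For the 1D instantaneous-source solution, setting ∂C/∂t = 0 at fixed x gives v²t² + 2Dt − x² = 0, so t = (√(D² + v²x²) − D)/v².
√(D² + v²x²) = √(0.0985² + 0.554² × 60.3²) = 33.41; v² = 0.306916.
t = (33.41 − 0.0985)/0.306916 = 109 days (vs. the pure-advection estimate x/v = 109 d).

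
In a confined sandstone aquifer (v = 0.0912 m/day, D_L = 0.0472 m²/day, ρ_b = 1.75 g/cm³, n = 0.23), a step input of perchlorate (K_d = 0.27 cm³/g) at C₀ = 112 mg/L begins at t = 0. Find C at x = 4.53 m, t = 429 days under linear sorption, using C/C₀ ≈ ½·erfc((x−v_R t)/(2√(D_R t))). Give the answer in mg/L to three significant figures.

111 mg/L

Retardation factor R = 1 + ρ_b·K_d/n = 1 + 1.75 × 0.27/0.23 = 3.054.
Sorption retards both mechanisms: v_R = v/R = 0.02986 m/day, D_R = D/R = 0.01546 m²/day.
v_R·t = 0.02986 × 429 = 12.80994 m; 2√(D_R t) = 5.151 m; argument = (4.53 − 12.80994)/5.151 = -1.607.
C = C₀ × ½·erfc(-1.607) = 112 × 0.9885 = 111 mg/L.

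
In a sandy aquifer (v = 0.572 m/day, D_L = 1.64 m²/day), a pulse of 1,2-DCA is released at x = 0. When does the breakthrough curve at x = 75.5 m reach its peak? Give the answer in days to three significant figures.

127 days

For the 1D instantaneous-source solution, setting ∂C/∂t = 0 at fixed x gives v²t² + 2Dt − x² = 0, so t = (√(D² + v²x²) − D)/v².
√(D² + v²x²) = √(1.64² + 0.572² × 75.5²) = 43.22; v² = 0.327184.
t = (43.22 − 1.64)/0.327184 = 127 days (vs. the pure-advection estimate x/v = 132 d).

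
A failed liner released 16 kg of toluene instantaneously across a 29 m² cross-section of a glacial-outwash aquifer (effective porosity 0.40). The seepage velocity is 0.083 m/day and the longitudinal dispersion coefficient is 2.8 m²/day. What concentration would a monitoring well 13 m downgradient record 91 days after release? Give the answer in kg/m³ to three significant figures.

0.0237 kg/m³

For an instantaneous plane source, C(x,t) = M/(n_e·A·√(4πDt)) · exp(−(x−vt)²/(4Dt)), with n_e·A the pore (flow) area.
Plume center vt = 0.083 × 91 = 7.553 m, so the well at 13 m is 5.447 m downgradient of the peak.
√(4πDt) = 56.59 m, giving peak height M/(n_e·A·√(4πDt)) = 16/(0.40 × 29 × 56.59) = 0.02437 kg/m³.
(x−vt)²/(4Dt) = (5.447)²/(4 × 2.8 × 91) = 0.02911; exp(−0.02911) = 0.9713.
C = 0.02437 × 0.9713 = 0.0237 kg/m³.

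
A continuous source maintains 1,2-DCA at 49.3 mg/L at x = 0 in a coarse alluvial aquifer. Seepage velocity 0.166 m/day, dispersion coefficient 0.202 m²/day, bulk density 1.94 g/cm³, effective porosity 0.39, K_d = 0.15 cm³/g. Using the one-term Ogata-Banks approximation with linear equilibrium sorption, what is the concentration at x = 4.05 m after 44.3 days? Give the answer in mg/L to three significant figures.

Retardation factor R = 1 + ρ_b·K_d/n = 1 + 1.94 × 0.15/0.39 = 1.746.
Sorption retards both mechanisms: v_R = v/R = 0.09507 m/day, D_R = D/R = 0.1157 m²/day.
v_R·t = 0.09507 × 44.3 = 4.211601 m; 2√(D_R t) = 4.528 m; argument = (4.05 − 4.211601)/4.528 = -0.03569.
C = C₀ × ½·erfc(-0.03569) = 49.3 × 0.5201 = 25.6 mg/L.

25.6 mg/L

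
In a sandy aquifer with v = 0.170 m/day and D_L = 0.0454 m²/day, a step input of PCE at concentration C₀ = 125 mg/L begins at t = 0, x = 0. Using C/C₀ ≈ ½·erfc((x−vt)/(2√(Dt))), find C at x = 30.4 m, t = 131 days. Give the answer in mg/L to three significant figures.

1.15 mg/L

For a continuous step input, C/C₀ ≈ ½·erfc((x−vt)/(2√(Dt))).
vt = 0.170 × 131 = 22.27 m and 2√(Dt) = 2√(0.0454 × 131) = 4.877 m.
Argument (x−vt)/(2√(Dt)) = (30.4 − 22.27)/4.877 = 1.667; ½·erfc(1.667) = 0.009199.
C = 125 × 0.009199 = 1.15 mg/L.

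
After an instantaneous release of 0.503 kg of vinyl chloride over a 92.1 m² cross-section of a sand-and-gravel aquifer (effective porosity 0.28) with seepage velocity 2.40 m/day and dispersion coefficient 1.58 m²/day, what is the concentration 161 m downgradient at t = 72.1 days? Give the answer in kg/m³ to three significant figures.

For an instantaneous plane source, C(x,t) = M/(n_e·A·√(4πDt)) · exp(−(x−vt)²/(4Dt)), with n_e·A the pore (flow) area.
Plume center vt = 2.40 × 72.1 = 173.04 m, so the well at 161 m is 12.04 m upgradient of the peak.
√(4πDt) = 37.84 m, giving peak height M/(n_e·A·√(4πDt)) = 0.503/(0.28 × 92.1 × 37.84) = 0.0005155 kg/m³.
(x−vt)²/(4Dt) = (-12.04)²/(4 × 1.58 × 72.1) = 0.3181; exp(−0.3181) = 0.7275.
C = 0.0005155 × 0.7275 = 0.000375 kg/m³.

0.000375 kg/m³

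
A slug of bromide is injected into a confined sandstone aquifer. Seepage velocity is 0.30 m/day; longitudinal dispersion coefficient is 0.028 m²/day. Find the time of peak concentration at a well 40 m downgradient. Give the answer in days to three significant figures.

133 days

For the 1D instantaneous-source solution, setting ∂C/∂t = 0 at fixed x gives v²t² + 2Dt − x² = 0, so t = (√(D² + v²x²) − D)/v².
√(D² + v²x²) = √(0.028² + 0.30² × 40²) = 12.00; v² = 0.09.
t = (12.00 − 0.028)/0.09 = 133 days (vs. the pure-advection estimate x/v = 133 d).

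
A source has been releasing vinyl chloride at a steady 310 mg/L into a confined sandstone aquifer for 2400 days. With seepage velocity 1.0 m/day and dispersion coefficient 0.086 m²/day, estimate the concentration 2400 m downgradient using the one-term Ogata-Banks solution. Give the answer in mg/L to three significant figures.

155 mg/L

For a continuous step input, C/C₀ ≈ ½·erfc((x−vt)/(2√(Dt))).
vt = 1.0 × 2400 = 2400 m and 2√(Dt) = 2√(0.086 × 2400) = 28.73 m.
Argument (x−vt)/(2√(Dt)) = (2400 − 2400)/28.73 = 0; ½·erfc(0) = 0.5000.
C = 310 × 0.5000 = 155 mg/L.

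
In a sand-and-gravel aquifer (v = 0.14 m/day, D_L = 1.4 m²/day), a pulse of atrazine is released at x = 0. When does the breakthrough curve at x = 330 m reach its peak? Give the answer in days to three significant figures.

For the 1D instantaneous-source solution, setting ∂C/∂t = 0 at fixed x gives v²t² + 2Dt − x² = 0, so t = (√(D² + v²x²) − D)/v².
√(D² + v²x²) = √(1.4² + 0.14² × 330²) = 46.22; v² = 0.0196.
t = (46.22 − 1.4)/0.0196 = 2290 days (vs. the pure-advection estimate x/v = 2360 d).

2290 days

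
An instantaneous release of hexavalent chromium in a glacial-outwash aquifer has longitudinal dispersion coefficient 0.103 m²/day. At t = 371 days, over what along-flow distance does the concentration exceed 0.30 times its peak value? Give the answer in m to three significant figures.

The plume is Gaussian with σ = √(2Dt) = √(2 × 0.103 × 371) = 8.742 m.
C/C_peak = exp(−Δx²/(2σ²)) = 0.30 ⇒ Δx = σ·√(−2 ln 0.30) = 8.742 × 1.552 = 13.57 m.
Width = 2Δx = 27.1 m.

27.1 m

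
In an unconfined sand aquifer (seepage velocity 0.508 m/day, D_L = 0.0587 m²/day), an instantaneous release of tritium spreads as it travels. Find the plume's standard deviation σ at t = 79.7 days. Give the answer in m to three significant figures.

3.06 m

Dispersive spreading gives a Gaussian with σ² = 2Dt; advection only shifts the center.
σ = √(2 × 0.0587 × 79.7) = 3.06 m.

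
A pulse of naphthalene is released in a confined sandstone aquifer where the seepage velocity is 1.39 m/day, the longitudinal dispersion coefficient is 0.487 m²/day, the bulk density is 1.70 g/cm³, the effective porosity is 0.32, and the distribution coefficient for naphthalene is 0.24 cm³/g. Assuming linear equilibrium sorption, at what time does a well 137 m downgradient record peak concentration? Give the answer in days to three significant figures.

Retardation factor R = 1 + ρ_b·K_d/n = 1 + 1.70 × 0.24/0.32 = 2.275.
Sorption retards both mechanisms: v_R = v/R = 0.6110 m/day, D_R = D/R = 0.2141 m²/day.
Peak time from v_R²t² + 2D_R t − x² = 0: t = (√(D_R² + v_R²x²) − D_R)/v_R².
√(D_R² + v_R²x²) = √(0.2141² + 0.6110² × 137²) = 83.71; v_R² = 0.3733.
t = (83.71 − 0.2141)/0.3733 = 224 days.

224 days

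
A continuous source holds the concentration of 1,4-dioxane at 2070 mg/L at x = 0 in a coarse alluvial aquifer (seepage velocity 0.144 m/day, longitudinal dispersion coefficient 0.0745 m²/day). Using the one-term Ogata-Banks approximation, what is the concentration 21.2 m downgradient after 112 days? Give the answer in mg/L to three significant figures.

222 mg/L

For a continuous step input, C/C₀ ≈ ½·erfc((x−vt)/(2√(Dt))).
vt = 0.144 × 112 = 16.128 m and 2√(Dt) = 2√(0.0745 × 112) = 5.777 m.
Argument (x−vt)/(2√(Dt)) = (21.2 − 16.128)/5.777 = 0.8780; ½·erfc(0.8780) = 0.1072.
C = 2070 × 0.1072 = 222 mg/L.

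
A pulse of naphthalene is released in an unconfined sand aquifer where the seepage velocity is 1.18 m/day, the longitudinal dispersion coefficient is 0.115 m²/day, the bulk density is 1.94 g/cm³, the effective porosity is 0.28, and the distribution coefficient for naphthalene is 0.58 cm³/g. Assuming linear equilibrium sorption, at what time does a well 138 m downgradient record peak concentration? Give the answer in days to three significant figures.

Retardation factor R = 1 + ρ_b·K_d/n = 1 + 1.94 × 0.58/0.28 = 5.019.
Sorption retards both mechanisms: v_R = v/R = 0.2351 m/day, D_R = D/R = 0.02291 m²/day.
Peak time from v_R²t² + 2D_R t − x² = 0: t = (√(D_R² + v_R²x²) − D_R)/v_R².
√(D_R² + v_R²x²) = √(0.02291² + 0.2351² × 138²) = 32.44; v_R² = 0.05527.
t = (32.44 − 0.02291)/0.05527 = 587 days.

587 days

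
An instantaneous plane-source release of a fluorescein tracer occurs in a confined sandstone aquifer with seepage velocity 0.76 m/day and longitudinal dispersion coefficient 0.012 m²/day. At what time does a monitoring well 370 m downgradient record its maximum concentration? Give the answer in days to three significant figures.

487 days

For the 1D instantaneous-source solution, setting ∂C/∂t = 0 at fixed x gives v²t² + 2Dt − x² = 0, so t = (√(D² + v²x²) − D)/v².
√(D² + v²x²) = √(0.012² + 0.76² × 370²) = 281.2; v² = 0.5776.
t = (281.2 − 0.012)/0.5776 = 487 days (vs. the pure-advection estimate x/v = 487 d).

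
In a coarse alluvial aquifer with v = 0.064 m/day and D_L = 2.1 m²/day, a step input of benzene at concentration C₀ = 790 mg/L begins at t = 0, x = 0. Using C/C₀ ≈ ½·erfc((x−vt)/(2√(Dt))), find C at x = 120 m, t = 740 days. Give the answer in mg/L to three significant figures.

76.1 mg/L

For a continuous step input, C/C₀ ≈ ½·erfc((x−vt)/(2√(Dt))).
vt = 0.064 × 740 = 47.36 m and 2√(Dt) = 2√(2.1 × 740) = 78.84 m.
Argument (x−vt)/(2√(Dt)) = (120 − 47.36)/78.84 = 0.9214; ½·erfc(0.9214) = 0.09628.
C = 790 × 0.09628 = 76.1 mg/L.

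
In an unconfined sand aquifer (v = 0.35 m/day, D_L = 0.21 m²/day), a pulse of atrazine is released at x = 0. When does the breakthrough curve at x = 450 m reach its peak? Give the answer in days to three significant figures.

1280 days

For the 1D instantaneous-source solution, setting ∂C/∂t = 0 at fixed x gives v²t² + 2Dt − x² = 0, so t = (√(D² + v²x²) − D)/v².
√(D² + v²x²) = √(0.21² + 0.35² × 450²) = 157.5; v² = 0.1225.
t = (157.5 − 0.21)/0.1225 = 1280 days (vs. the pure-advection estimate x/v = 1290 d).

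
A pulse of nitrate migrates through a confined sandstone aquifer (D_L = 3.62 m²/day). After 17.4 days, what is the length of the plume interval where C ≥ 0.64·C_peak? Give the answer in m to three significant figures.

21.2 m

The plume is Gaussian with σ = √(2Dt) = √(2 × 3.62 × 17.4) = 11.22 m.
C/C_peak = exp(−Δx²/(2σ²)) = 0.64 ⇒ Δx = σ·√(−2 ln 0.64) = 11.22 × 0.9448 = 10.60 m.
Width = 2Δx = 21.2 m.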